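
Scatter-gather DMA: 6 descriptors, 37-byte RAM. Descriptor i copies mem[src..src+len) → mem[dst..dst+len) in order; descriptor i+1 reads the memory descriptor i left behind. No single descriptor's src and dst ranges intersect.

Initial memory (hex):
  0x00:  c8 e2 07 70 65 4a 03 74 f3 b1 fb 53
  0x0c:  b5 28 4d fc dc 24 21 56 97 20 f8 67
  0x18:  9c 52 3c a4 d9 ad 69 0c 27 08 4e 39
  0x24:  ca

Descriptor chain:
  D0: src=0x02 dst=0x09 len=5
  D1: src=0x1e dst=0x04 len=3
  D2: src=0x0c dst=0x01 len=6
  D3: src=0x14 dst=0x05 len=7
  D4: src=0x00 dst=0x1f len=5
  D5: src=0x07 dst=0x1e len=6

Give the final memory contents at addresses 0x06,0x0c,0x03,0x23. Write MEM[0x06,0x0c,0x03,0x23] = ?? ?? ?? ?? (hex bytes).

  after D0: wrote 5B at 0x09 = 0770654a03
  after D1: wrote 3B at 0x04 = 690c27
  after D2: wrote 6B at 0x01 = 4a034dfcdc24
  after D3: wrote 7B at 0x05 = 9720f8679c523c
  after D4: wrote 5B at 0x1f = c84a034dfc
  after D5: wrote 6B at 0x1e = f8679c523c4a
query mem[0x06]=0x20, mem[0x0c]=0x4a, mem[0x03]=0x4d, mem[0x23]=0x4a

MEM[0x06,0x0c,0x03,0x23] = 20 4a 4d 4a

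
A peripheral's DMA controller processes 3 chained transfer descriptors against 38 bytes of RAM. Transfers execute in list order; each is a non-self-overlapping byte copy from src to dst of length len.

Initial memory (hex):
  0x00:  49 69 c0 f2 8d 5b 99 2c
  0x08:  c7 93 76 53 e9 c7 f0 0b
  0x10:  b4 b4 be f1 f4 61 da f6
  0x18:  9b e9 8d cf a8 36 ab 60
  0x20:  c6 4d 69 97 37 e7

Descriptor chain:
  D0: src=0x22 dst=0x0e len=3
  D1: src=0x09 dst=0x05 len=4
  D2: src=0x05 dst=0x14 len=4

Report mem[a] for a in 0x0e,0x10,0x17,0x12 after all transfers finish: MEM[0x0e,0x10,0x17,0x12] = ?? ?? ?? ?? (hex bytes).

#0 dst[0x0e+3] := {0x69,0x97,0x37}
#1 dst[0x05+4] := {0x93,0x76,0x53,0xe9}
#2 dst[0x14+4] := {0x93,0x76,0x53,0xe9}
query mem[0x0e]=0x69, mem[0x10]=0x37, mem[0x17]=0xe9, mem[0x12]=0xbe

MEM[0x0e,0x10,0x17,0x12] = 69 37 e9 be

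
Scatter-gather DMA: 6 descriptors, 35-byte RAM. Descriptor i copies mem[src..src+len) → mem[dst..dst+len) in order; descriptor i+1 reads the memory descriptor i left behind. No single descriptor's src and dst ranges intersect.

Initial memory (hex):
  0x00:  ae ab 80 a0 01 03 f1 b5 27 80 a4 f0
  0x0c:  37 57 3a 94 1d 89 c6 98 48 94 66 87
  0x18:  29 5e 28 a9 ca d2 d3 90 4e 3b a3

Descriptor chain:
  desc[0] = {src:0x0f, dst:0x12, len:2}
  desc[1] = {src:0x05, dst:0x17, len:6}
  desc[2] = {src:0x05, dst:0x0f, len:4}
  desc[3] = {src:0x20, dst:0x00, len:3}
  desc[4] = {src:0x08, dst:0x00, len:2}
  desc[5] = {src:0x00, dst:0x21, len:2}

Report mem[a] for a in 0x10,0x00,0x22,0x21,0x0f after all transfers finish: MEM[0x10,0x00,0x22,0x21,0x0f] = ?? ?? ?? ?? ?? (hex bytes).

MEM[0x10,0x00,0x22,0x21,0x0f] = f1 27 80 27 03

D0: mem[0x12..0x13] <- [94 1d]
D1: mem[0x17..0x1c] <- [03 f1 b5 27 80 a4]
D2: mem[0x0f..0x12] <- [03 f1 b5 27]
D3: mem[0x00..0x02] <- [4e 3b a3]
D4: mem[0x00..0x01] <- [27 80]
D5: mem[0x21..0x22] <- [27 80]
query mem[0x10]=0xf1, mem[0x00]=0x27, mem[0x22]=0x80, mem[0x21]=0x27, mem[0x0f]=0x03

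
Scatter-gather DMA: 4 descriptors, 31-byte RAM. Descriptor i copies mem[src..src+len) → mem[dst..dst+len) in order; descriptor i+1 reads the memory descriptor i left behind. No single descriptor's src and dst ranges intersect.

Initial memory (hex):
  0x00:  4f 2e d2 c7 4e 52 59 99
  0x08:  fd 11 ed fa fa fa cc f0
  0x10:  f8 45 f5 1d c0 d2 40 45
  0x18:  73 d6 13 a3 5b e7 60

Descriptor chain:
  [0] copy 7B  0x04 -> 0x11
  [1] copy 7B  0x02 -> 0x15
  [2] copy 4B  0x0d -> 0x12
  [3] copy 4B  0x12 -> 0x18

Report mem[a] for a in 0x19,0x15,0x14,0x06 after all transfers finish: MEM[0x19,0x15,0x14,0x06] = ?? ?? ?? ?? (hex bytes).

  after D0: wrote 7B at 0x11 = 4e525999fd11ed
  after D1: wrote 7B at 0x15 = d2c74e525999fd
  after D2: wrote 4B at 0x12 = faccf0f8
  after D3: wrote 4B at 0x18 = faccf0f8
query mem[0x19]=0xcc, mem[0x15]=0xf8, mem[0x14]=0xf0, mem[0x06]=0x59

MEM[0x19,0x15,0x14,0x06] = cc f8 f0 59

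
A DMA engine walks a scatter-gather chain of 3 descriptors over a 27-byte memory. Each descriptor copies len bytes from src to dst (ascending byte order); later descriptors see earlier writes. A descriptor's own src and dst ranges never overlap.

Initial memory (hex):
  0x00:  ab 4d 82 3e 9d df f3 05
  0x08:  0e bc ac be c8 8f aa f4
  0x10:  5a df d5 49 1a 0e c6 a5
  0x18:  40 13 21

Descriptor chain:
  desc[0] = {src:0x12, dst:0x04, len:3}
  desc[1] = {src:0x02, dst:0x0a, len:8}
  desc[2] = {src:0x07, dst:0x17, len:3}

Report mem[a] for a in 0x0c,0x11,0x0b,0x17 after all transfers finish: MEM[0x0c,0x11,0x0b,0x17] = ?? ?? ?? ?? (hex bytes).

  after D0: wrote 3B at 0x04 = d5491a
  after D1: wrote 8B at 0x0a = 823ed5491a050ebc
  after D2: wrote 3B at 0x17 = 050ebc
query mem[0x0c]=0xd5, mem[0x11]=0xbc, mem[0x0b]=0x3e, mem[0x17]=0x05

MEM[0x0c,0x11,0x0b,0x17] = d5 bc 3e 05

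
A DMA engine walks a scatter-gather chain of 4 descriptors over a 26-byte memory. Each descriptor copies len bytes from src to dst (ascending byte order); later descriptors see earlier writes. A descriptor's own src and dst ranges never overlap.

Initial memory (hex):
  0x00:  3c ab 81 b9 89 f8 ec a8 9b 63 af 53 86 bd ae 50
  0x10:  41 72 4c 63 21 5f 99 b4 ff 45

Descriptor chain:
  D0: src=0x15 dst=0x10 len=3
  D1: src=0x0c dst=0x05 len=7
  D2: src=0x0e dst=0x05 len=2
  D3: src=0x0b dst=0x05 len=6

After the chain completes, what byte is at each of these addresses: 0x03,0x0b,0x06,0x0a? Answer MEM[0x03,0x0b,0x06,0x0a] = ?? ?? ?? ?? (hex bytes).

#0 dst[0x10+3] := {0x5f,0x99,0xb4}
#1 dst[0x05+7] := {0x86,0xbd,0xae,0x50,0x5f,0x99,0xb4}
#2 dst[0x05+2] := {0xae,0x50}
#3 dst[0x05+6] := {0xb4,0x86,0xbd,0xae,0x50,0x5f}
query mem[0x03]=0xb9, mem[0x0b]=0xb4, mem[0x06]=0x86, mem[0x0a]=0x5f

MEM[0x03,0x0b,0x06,0x0a] = b9 b4 86 5f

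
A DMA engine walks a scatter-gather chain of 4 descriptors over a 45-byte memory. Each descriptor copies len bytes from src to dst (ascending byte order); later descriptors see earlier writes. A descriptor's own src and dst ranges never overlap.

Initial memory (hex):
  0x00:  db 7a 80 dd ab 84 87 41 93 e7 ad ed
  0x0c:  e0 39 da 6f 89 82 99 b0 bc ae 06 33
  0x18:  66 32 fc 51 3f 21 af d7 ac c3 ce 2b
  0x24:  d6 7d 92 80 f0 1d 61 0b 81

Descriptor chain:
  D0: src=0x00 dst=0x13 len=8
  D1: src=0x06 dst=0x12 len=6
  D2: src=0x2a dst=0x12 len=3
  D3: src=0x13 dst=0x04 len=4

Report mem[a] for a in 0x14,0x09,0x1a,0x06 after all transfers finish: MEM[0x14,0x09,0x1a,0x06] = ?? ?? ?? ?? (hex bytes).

MEM[0x14,0x09,0x1a,0x06] = 81 e7 41 e7

[0] 0x00->0x13 len=8 : db 7a 80 dd ab 84 87 41
[1] 0x06->0x12 len=6 : 87 41 93 e7 ad ed
[2] 0x2a->0x12 len=3 : 61 0b 81
[3] 0x13->0x04 len=4 : 0b 81 e7 ad
query mem[0x14]=0x81, mem[0x09]=0xe7, mem[0x1a]=0x41, mem[0x06]=0xe7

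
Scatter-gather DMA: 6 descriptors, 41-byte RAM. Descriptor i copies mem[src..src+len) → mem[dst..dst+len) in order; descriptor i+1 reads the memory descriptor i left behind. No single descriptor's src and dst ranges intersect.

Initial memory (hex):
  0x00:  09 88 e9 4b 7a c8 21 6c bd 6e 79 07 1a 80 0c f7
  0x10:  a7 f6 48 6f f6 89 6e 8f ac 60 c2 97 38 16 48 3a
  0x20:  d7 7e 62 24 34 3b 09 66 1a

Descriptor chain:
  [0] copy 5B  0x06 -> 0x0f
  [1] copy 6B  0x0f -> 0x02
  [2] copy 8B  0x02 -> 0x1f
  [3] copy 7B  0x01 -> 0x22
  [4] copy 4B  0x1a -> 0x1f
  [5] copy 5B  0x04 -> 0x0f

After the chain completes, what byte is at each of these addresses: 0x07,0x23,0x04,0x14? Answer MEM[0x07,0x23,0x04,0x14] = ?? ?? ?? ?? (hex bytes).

MEM[0x07,0x23,0x04,0x14] = f6 21 bd f6

#0 dst[0x0f+5] := {0x21,0x6c,0xbd,0x6e,0x79}
#1 dst[0x02+6] := {0x21,0x6c,0xbd,0x6e,0x79,0xf6}
#2 dst[0x1f+8] := {0x21,0x6c,0xbd,0x6e,0x79,0xf6,0xbd,0x6e}
#3 dst[0x22+7] := {0x88,0x21,0x6c,0xbd,0x6e,0x79,0xf6}
#4 dst[0x1f+4] := {0xc2,0x97,0x38,0x16}
#5 dst[0x0f+5] := {0xbd,0x6e,0x79,0xf6,0xbd}
query mem[0x07]=0xf6, mem[0x23]=0x21, mem[0x04]=0xbd, mem[0x14]=0xf6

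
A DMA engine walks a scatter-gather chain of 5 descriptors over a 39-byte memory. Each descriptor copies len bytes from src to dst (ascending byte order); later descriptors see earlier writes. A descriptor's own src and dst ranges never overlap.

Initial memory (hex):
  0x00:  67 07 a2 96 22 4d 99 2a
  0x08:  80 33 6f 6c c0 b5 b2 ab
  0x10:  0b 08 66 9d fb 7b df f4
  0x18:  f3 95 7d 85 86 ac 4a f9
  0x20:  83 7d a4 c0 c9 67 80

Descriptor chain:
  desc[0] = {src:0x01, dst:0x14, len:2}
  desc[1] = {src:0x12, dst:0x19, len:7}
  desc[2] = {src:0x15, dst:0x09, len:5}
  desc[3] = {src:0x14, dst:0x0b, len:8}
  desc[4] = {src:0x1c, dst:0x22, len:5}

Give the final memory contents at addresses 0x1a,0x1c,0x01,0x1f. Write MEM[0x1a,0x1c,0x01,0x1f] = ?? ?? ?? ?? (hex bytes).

[0] 0x01->0x14 len=2 : 07 a2
[1] 0x12->0x19 len=7 : 66 9d 07 a2 df f4 f3
[2] 0x15->0x09 len=5 : a2 df f4 f3 66
[3] 0x14->0x0b len=8 : 07 a2 df f4 f3 66 9d 07
[4] 0x1c->0x22 len=5 : a2 df f4 f3 83
query mem[0x1a]=0x9d, mem[0x1c]=0xa2, mem[0x01]=0x07, mem[0x1f]=0xf3

MEM[0x1a,0x1c,0x01,0x1f] = 9d a2 07 f3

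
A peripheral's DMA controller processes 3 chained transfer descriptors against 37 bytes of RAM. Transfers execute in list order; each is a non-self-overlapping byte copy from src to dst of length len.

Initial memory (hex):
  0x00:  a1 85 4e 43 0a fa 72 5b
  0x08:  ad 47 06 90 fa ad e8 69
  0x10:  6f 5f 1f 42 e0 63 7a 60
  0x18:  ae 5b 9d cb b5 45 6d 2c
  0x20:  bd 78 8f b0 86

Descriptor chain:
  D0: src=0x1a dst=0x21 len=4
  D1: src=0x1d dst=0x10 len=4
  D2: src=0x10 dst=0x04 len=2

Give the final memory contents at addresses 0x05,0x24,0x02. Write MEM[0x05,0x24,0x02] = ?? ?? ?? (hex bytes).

[0] 0x1a->0x21 len=4 : 9d cb b5 45
[1] 0x1d->0x10 len=4 : 45 6d 2c bd
[2] 0x10->0x04 len=2 : 45 6d
query mem[0x05]=0x6d, mem[0x24]=0x45, mem[0x02]=0x4e

MEM[0x05,0x24,0x02] = 6d 45 4e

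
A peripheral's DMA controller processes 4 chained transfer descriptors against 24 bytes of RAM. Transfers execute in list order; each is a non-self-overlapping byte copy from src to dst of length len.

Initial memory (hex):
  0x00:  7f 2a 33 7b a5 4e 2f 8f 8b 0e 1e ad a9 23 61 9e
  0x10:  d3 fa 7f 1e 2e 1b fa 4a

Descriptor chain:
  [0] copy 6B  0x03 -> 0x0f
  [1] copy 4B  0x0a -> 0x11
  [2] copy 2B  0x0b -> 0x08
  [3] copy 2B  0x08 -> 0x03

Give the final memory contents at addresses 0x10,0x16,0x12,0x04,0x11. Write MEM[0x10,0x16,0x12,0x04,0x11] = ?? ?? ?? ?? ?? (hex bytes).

#0 dst[0x0f+6] := {0x7b,0xa5,0x4e,0x2f,0x8f,0x8b}
#1 dst[0x11+4] := {0x1e,0xad,0xa9,0x23}
#2 dst[0x08+2] := {0xad,0xa9}
#3 dst[0x03+2] := {0xad,0xa9}
query mem[0x10]=0xa5, mem[0x16]=0xfa, mem[0x12]=0xad, mem[0x04]=0xa9, mem[0x11]=0x1e

MEM[0x10,0x16,0x12,0x04,0x11] = a5 fa ad a9 1e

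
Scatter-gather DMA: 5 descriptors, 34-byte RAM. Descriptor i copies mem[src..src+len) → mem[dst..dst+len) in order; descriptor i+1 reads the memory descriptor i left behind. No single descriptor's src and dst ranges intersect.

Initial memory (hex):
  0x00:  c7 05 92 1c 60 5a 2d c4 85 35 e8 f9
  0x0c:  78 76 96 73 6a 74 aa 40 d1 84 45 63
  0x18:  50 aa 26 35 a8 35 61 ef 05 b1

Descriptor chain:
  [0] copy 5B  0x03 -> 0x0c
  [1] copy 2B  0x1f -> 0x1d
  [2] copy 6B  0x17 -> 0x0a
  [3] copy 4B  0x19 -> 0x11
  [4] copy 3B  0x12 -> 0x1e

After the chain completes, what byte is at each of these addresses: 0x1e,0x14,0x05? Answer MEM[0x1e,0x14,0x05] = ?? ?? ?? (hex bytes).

MEM[0x1e,0x14,0x05] = 26 a8 5a

#0 dst[0x0c+5] := {0x1c,0x60,0x5a,0x2d,0xc4}
#1 dst[0x1d+2] := {0xef,0x05}
#2 dst[0x0a+6] := {0x63,0x50,0xaa,0x26,0x35,0xa8}
#3 dst[0x11+4] := {0xaa,0x26,0x35,0xa8}
#4 dst[0x1e+3] := {0x26,0x35,0xa8}
query mem[0x1e]=0x26, mem[0x14]=0xa8, mem[0x05]=0x5a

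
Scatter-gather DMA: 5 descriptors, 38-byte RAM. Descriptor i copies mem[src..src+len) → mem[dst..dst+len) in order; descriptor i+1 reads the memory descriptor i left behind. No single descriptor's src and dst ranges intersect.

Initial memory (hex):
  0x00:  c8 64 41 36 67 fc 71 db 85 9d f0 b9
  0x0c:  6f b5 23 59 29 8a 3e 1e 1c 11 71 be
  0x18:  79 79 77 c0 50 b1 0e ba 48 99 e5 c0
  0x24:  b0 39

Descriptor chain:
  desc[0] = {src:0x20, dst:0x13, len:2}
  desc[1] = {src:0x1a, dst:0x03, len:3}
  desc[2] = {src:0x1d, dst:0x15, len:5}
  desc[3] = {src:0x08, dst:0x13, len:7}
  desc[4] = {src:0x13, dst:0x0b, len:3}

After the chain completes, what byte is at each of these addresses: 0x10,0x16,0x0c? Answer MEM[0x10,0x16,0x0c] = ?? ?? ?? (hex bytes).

[0] 0x20->0x13 len=2 : 48 99
[1] 0x1a->0x03 len=3 : 77 c0 50
[2] 0x1d->0x15 len=5 : b1 0e ba 48 99
[3] 0x08->0x13 len=7 : 85 9d f0 b9 6f b5 23
[4] 0x13->0x0b len=3 : 85 9d f0
query mem[0x10]=0x29, mem[0x16]=0xb9, mem[0x0c]=0x9d

MEM[0x10,0x16,0x0c] = 29 b9 9d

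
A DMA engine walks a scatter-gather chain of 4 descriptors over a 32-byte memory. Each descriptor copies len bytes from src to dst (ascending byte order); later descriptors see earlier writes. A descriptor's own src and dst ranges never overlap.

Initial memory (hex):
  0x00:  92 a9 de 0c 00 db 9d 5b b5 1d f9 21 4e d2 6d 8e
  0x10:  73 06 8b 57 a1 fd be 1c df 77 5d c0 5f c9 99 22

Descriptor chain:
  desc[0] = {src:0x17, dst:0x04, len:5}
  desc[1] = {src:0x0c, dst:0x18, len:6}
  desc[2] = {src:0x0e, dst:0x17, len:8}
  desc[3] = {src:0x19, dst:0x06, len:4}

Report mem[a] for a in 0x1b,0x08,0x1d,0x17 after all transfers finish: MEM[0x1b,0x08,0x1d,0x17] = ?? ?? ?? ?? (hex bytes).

MEM[0x1b,0x08,0x1d,0x17] = 8b 8b a1 6d

[0] 0x17->0x04 len=5 : 1c df 77 5d c0
[1] 0x0c->0x18 len=6 : 4e d2 6d 8e 73 06
[2] 0x0e->0x17 len=8 : 6d 8e 73 06 8b 57 a1 fd
[3] 0x19->0x06 len=4 : 73 06 8b 57
query mem[0x1b]=0x8b, mem[0x08]=0x8b, mem[0x1d]=0xa1, mem[0x17]=0x6d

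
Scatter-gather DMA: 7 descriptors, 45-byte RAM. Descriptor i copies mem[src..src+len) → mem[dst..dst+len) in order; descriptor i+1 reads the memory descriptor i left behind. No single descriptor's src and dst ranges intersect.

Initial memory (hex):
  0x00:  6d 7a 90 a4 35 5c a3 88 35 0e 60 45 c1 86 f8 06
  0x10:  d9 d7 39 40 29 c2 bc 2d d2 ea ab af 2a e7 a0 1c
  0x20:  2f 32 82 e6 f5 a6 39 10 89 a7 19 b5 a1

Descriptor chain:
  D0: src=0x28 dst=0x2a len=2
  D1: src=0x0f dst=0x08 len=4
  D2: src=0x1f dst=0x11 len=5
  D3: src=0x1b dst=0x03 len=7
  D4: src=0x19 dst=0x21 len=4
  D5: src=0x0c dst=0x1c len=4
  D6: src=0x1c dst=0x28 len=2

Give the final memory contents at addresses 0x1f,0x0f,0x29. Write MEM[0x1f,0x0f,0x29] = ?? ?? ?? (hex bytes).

[0] 0x28->0x2a len=2 : 89 a7
[1] 0x0f->0x08 len=4 : 06 d9 d7 39
[2] 0x1f->0x11 len=5 : 1c 2f 32 82 e6
[3] 0x1b->0x03 len=7 : af 2a e7 a0 1c 2f 32
[4] 0x19->0x21 len=4 : ea ab af 2a
[5] 0x0c->0x1c len=4 : c1 86 f8 06
[6] 0x1c->0x28 len=2 : c1 86
query mem[0x1f]=0x06, mem[0x0f]=0x06, mem[0x29]=0x86

MEM[0x1f,0x0f,0x29] = 06 06 86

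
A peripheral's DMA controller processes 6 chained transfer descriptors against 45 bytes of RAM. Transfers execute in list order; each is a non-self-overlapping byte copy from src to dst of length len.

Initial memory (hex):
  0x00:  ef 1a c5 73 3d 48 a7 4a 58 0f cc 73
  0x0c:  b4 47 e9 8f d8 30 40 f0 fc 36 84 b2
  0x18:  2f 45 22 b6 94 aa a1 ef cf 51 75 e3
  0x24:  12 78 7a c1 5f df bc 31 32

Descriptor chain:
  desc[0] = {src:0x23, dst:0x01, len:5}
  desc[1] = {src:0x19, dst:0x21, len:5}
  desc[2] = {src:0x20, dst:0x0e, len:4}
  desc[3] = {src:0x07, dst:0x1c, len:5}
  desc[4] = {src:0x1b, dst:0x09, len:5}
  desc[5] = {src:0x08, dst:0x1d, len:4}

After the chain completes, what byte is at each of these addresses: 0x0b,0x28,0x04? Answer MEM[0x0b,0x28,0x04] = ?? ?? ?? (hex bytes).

  after D0: wrote 5B at 0x01 = e312787ac1
  after D1: wrote 5B at 0x21 = 4522b694aa
  after D2: wrote 4B at 0x0e = cf4522b6
  after D3: wrote 5B at 0x1c = 4a580fcc73
  after D4: wrote 5B at 0x09 = b64a580fcc
  after D5: wrote 4B at 0x1d = 58b64a58
query mem[0x0b]=0x58, mem[0x28]=0x5f, mem[0x04]=0x7a

MEM[0x0b,0x28,0x04] = 58 5f 7a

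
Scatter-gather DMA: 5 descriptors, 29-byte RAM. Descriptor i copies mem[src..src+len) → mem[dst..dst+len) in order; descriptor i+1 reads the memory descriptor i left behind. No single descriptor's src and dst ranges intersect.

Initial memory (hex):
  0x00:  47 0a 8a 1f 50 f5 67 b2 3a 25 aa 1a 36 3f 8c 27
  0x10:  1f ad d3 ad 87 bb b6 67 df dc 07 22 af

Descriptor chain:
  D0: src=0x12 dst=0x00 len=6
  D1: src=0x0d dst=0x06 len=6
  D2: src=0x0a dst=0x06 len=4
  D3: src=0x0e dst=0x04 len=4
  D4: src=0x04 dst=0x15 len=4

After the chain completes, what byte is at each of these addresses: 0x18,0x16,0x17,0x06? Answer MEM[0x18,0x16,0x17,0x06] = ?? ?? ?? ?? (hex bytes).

#0 dst[0x00+6] := {0xd3,0xad,0x87,0xbb,0xb6,0x67}
#1 dst[0x06+6] := {0x3f,0x8c,0x27,0x1f,0xad,0xd3}
#2 dst[0x06+4] := {0xad,0xd3,0x36,0x3f}
#3 dst[0x04+4] := {0x8c,0x27,0x1f,0xad}
#4 dst[0x15+4] := {0x8c,0x27,0x1f,0xad}
query mem[0x18]=0xad, mem[0x16]=0x27, mem[0x17]=0x1f, mem[0x06]=0x1f

MEM[0x18,0x16,0x17,0x06] = ad 27 1f 1f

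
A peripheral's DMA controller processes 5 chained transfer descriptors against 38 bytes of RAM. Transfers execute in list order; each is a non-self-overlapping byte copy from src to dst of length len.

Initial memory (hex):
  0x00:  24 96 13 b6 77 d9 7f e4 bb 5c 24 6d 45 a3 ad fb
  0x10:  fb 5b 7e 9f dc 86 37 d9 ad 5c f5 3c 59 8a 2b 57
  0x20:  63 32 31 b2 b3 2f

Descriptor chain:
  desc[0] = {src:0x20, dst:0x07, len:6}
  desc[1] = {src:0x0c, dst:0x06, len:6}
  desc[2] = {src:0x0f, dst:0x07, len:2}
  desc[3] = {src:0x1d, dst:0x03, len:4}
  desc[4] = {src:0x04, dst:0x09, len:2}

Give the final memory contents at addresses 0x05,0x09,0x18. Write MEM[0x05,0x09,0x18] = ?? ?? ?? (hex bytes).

MEM[0x05,0x09,0x18] = 57 2b ad

  after D0: wrote 6B at 0x07 = 633231b2b32f
  after D1: wrote 6B at 0x06 = 2fa3adfbfb5b
  after D2: wrote 2B at 0x07 = fbfb
  after D3: wrote 4B at 0x03 = 8a2b5763
  after D4: wrote 2B at 0x09 = 2b57
query mem[0x05]=0x57, mem[0x09]=0x2b, mem[0x18]=0xad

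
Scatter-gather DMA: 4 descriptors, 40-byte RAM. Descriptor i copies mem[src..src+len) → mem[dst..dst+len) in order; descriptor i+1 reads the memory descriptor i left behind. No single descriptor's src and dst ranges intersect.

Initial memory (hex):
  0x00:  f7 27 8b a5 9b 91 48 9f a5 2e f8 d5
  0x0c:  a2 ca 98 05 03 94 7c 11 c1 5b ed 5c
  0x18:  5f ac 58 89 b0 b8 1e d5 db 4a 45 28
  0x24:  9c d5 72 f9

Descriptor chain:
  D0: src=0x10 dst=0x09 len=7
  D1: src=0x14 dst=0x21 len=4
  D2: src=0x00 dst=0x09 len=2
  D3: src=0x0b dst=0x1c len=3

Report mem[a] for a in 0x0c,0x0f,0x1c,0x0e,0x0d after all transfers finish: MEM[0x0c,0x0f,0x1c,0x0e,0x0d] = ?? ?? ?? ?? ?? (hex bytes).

MEM[0x0c,0x0f,0x1c,0x0e,0x0d] = 11 ed 7c 5b c1

D0: mem[0x09..0x0f] <- [03 94 7c 11 c1 5b ed]
D1: mem[0x21..0x24] <- [c1 5b ed 5c]
D2: mem[0x09..0x0a] <- [f7 27]
D3: mem[0x1c..0x1e] <- [7c 11 c1]
query mem[0x0c]=0x11, mem[0x0f]=0xed, mem[0x1c]=0x7c, mem[0x0e]=0x5b, mem[0x0d]=0xc1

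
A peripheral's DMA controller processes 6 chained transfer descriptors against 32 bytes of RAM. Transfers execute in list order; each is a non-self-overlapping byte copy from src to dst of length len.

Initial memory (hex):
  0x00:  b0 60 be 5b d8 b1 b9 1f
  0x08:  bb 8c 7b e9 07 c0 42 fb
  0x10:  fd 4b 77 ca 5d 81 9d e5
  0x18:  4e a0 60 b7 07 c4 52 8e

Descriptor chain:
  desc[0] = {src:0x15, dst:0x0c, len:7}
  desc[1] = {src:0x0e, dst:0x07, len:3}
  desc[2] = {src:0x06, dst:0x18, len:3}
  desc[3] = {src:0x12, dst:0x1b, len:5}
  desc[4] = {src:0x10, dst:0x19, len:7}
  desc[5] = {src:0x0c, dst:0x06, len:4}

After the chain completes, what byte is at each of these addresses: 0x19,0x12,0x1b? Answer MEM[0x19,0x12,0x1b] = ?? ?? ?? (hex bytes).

MEM[0x19,0x12,0x1b] = a0 b7 b7

[0] 0x15->0x0c len=7 : 81 9d e5 4e a0 60 b7
[1] 0x0e->0x07 len=3 : e5 4e a0
[2] 0x06->0x18 len=3 : b9 e5 4e
[3] 0x12->0x1b len=5 : b7 ca 5d 81 9d
[4] 0x10->0x19 len=7 : a0 60 b7 ca 5d 81 9d
[5] 0x0c->0x06 len=4 : 81 9d e5 4e
query mem[0x19]=0xa0, mem[0x12]=0xb7, mem[0x1b]=0xb7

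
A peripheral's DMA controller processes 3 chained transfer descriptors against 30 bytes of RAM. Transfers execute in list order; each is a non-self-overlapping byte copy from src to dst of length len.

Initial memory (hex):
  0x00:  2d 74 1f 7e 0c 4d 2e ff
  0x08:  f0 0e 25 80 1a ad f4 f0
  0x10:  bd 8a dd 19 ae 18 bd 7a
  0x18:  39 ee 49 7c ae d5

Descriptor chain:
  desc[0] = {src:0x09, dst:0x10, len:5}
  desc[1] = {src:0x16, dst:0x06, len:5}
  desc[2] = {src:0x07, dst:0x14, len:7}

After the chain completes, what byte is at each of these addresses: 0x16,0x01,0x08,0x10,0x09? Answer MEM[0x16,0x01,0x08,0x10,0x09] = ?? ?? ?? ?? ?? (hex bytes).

MEM[0x16,0x01,0x08,0x10,0x09] = ee 74 39 0e ee

  after D0: wrote 5B at 0x10 = 0e25801aad
  after D1: wrote 5B at 0x06 = bd7a39ee49
  after D2: wrote 7B at 0x14 = 7a39ee49801aad
query mem[0x16]=0xee, mem[0x01]=0x74, mem[0x08]=0x39, mem[0x10]=0x0e, mem[0x09]=0xee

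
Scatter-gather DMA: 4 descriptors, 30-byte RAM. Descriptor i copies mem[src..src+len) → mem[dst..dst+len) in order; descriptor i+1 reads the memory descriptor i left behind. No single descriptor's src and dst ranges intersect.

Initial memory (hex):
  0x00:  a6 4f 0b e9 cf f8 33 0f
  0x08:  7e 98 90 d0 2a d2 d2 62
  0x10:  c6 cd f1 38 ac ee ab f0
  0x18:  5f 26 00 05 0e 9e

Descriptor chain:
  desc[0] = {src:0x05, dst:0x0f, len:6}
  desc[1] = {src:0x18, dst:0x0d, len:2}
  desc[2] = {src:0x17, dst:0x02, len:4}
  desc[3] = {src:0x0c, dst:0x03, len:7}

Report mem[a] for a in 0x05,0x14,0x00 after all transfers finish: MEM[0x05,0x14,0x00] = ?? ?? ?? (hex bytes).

MEM[0x05,0x14,0x00] = 26 90 a6

  after D0: wrote 6B at 0x0f = f8330f7e9890
  after D1: wrote 2B at 0x0d = 5f26
  after D2: wrote 4B at 0x02 = f05f2600
  after D3: wrote 7B at 0x03 = 2a5f26f8330f7e
query mem[0x05]=0x26, mem[0x14]=0x90, mem[0x00]=0xa6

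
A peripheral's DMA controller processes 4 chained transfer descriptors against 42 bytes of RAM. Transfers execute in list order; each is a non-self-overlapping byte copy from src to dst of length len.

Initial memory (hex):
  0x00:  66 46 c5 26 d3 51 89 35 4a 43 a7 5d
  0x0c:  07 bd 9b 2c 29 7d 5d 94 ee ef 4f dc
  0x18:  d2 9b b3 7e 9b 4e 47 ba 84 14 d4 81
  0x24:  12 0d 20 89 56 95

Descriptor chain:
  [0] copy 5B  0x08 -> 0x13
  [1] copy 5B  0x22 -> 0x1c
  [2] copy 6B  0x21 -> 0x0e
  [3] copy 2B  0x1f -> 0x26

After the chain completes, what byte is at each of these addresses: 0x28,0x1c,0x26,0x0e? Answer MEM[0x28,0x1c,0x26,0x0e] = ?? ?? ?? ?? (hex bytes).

MEM[0x28,0x1c,0x26,0x0e] = 56 d4 0d 14

D0: mem[0x13..0x17] <- [4a 43 a7 5d 07]
D1: mem[0x1c..0x20] <- [d4 81 12 0d 20]
D2: mem[0x0e..0x13] <- [14 d4 81 12 0d 20]
D3: mem[0x26..0x27] <- [0d 20]
query mem[0x28]=0x56, mem[0x1c]=0xd4, mem[0x26]=0x0d, mem[0x0e]=0x14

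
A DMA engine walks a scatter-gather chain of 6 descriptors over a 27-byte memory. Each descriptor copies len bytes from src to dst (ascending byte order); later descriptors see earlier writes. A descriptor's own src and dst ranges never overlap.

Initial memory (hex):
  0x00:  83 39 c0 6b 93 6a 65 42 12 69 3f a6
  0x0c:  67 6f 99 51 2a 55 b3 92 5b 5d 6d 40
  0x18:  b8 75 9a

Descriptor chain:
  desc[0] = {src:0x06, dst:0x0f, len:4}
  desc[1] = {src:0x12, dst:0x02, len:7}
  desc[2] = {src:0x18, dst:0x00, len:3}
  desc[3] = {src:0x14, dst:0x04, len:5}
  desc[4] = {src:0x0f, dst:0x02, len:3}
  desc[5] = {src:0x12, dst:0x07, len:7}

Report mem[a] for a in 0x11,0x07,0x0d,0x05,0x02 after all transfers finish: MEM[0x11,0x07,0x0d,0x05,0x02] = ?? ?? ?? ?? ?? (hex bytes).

MEM[0x11,0x07,0x0d,0x05,0x02] = 12 69 b8 5d 65

  after D0: wrote 4B at 0x0f = 65421269
  after D1: wrote 7B at 0x02 = 69925b5d6d40b8
  after D2: wrote 3B at 0x00 = b8759a
  after D3: wrote 5B at 0x04 = 5b5d6d40b8
  after D4: wrote 3B at 0x02 = 654212
  after D5: wrote 7B at 0x07 = 69925b5d6d40b8
query mem[0x11]=0x12, mem[0x07]=0x69, mem[0x0d]=0xb8, mem[0x05]=0x5d, mem[0x02]=0x65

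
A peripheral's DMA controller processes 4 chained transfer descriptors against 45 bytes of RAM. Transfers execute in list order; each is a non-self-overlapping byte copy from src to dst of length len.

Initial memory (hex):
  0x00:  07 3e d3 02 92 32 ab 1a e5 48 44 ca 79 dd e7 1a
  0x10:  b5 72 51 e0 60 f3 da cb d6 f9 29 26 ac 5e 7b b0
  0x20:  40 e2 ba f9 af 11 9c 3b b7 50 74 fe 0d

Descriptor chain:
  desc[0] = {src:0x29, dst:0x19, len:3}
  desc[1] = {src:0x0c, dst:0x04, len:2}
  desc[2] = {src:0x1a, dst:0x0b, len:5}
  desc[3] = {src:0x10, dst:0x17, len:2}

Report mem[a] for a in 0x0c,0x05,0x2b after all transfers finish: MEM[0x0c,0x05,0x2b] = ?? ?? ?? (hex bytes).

#0 dst[0x19+3] := {0x50,0x74,0xfe}
#1 dst[0x04+2] := {0x79,0xdd}
#2 dst[0x0b+5] := {0x74,0xfe,0xac,0x5e,0x7b}
#3 dst[0x17+2] := {0xb5,0x72}
query mem[0x0c]=0xfe, mem[0x05]=0xdd, mem[0x2b]=0xfe

MEM[0x0c,0x05,0x2b] = fe dd fe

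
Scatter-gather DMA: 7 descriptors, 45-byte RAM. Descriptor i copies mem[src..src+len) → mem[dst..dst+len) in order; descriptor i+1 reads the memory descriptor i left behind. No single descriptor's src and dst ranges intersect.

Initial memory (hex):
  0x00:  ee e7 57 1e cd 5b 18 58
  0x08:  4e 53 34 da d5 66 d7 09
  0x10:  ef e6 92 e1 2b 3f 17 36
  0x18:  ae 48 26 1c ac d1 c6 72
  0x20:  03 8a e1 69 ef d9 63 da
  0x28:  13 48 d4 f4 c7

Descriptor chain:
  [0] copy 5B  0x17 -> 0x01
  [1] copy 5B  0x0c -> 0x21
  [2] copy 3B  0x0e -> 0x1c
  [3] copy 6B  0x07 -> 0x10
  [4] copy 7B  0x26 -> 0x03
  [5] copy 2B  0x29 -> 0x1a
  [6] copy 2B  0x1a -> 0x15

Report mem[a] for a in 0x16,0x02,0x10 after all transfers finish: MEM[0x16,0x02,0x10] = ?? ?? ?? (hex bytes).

MEM[0x16,0x02,0x10] = d4 ae 58

#0 dst[0x01+5] := {0x36,0xae,0x48,0x26,0x1c}
#1 dst[0x21+5] := {0xd5,0x66,0xd7,0x09,0xef}
#2 dst[0x1c+3] := {0xd7,0x09,0xef}
#3 dst[0x10+6] := {0x58,0x4e,0x53,0x34,0xda,0xd5}
#4 dst[0x03+7] := {0x63,0xda,0x13,0x48,0xd4,0xf4,0xc7}
#5 dst[0x1a+2] := {0x48,0xd4}
#6 dst[0x15+2] := {0x48,0xd4}
query mem[0x16]=0xd4, mem[0x02]=0xae, mem[0x10]=0x58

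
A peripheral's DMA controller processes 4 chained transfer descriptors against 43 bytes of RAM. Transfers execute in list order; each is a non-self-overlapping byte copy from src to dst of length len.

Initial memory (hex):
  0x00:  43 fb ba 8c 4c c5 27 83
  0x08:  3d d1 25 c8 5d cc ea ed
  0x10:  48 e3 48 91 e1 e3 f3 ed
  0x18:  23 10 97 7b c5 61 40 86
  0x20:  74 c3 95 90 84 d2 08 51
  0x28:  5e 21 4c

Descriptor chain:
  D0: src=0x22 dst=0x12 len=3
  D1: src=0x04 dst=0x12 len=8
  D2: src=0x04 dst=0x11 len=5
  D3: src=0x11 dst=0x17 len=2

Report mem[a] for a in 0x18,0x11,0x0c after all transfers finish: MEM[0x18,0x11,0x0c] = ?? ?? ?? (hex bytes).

[0] 0x22->0x12 len=3 : 95 90 84
[1] 0x04->0x12 len=8 : 4c c5 27 83 3d d1 25 c8
[2] 0x04->0x11 len=5 : 4c c5 27 83 3d
[3] 0x11->0x17 len=2 : 4c c5
query mem[0x18]=0xc5, mem[0x11]=0x4c, mem[0x0c]=0x5d

MEM[0x18,0x11,0x0c] = c5 4c 5d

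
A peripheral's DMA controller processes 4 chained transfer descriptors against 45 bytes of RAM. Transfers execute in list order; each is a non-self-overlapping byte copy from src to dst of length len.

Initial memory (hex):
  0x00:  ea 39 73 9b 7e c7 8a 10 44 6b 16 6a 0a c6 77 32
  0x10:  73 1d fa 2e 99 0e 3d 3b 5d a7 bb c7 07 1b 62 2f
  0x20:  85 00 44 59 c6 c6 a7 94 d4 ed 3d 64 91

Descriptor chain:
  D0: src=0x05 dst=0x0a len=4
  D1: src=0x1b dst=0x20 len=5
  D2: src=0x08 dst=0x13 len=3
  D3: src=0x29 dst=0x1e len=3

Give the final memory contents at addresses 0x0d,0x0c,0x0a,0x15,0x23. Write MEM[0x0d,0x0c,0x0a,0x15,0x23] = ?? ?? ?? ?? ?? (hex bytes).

D0: mem[0x0a..0x0d] <- [c7 8a 10 44]
D1: mem[0x20..0x24] <- [c7 07 1b 62 2f]
D2: mem[0x13..0x15] <- [44 6b c7]
D3: mem[0x1e..0x20] <- [ed 3d 64]
query mem[0x0d]=0x44, mem[0x0c]=0x10, mem[0x0a]=0xc7, mem[0x15]=0xc7, mem[0x23]=0x62

MEM[0x0d,0x0c,0x0a,0x15,0x23] = 44 10 c7 c7 62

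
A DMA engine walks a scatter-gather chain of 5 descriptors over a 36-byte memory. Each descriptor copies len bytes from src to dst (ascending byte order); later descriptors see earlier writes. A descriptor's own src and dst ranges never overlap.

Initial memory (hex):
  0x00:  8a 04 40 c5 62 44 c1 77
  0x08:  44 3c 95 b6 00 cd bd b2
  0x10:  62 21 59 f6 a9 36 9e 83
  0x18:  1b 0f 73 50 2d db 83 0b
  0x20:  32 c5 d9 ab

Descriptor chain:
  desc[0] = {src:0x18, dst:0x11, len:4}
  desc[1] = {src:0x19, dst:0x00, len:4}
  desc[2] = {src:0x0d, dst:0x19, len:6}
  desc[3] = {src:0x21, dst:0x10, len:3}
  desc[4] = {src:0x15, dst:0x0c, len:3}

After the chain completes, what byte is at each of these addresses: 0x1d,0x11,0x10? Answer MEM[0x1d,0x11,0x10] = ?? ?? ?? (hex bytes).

D0: mem[0x11..0x14] <- [1b 0f 73 50]
D1: mem[0x00..0x03] <- [0f 73 50 2d]
D2: mem[0x19..0x1e] <- [cd bd b2 62 1b 0f]
D3: mem[0x10..0x12] <- [c5 d9 ab]
D4: mem[0x0c..0x0e] <- [36 9e 83]
query mem[0x1d]=0x1b, mem[0x11]=0xd9, mem[0x10]=0xc5

MEM[0x1d,0x11,0x10] = 1b d9 c5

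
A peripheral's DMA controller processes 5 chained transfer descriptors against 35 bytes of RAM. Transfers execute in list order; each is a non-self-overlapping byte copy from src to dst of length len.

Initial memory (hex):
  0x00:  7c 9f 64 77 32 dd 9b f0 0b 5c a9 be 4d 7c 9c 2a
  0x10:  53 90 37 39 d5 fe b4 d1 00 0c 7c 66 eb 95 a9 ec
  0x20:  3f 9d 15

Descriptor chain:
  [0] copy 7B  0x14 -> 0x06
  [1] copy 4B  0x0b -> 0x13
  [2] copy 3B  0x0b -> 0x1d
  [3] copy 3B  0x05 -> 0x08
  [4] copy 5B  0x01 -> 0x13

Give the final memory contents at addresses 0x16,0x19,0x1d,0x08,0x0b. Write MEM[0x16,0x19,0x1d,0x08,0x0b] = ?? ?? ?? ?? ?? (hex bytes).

D0: mem[0x06..0x0c] <- [d5 fe b4 d1 00 0c 7c]
D1: mem[0x13..0x16] <- [0c 7c 7c 9c]
D2: mem[0x1d..0x1f] <- [0c 7c 7c]
D3: mem[0x08..0x0a] <- [dd d5 fe]
D4: mem[0x13..0x17] <- [9f 64 77 32 dd]
query mem[0x16]=0x32, mem[0x19]=0x0c, mem[0x1d]=0x0c, mem[0x08]=0xdd, mem[0x0b]=0x0c

MEM[0x16,0x19,0x1d,0x08,0x0b] = 32 0c 0c dd 0c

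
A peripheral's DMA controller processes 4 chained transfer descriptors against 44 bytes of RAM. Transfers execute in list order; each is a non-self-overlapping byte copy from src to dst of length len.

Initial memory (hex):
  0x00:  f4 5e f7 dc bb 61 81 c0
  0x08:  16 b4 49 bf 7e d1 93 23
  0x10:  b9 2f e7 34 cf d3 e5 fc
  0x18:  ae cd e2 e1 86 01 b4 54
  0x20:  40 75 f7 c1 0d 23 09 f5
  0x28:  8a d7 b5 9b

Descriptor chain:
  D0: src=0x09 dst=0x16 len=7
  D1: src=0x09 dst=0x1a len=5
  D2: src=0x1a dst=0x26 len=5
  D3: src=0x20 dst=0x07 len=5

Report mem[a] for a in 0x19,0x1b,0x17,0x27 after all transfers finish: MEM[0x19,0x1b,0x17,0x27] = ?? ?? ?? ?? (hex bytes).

MEM[0x19,0x1b,0x17,0x27] = 7e 49 49 49

D0: mem[0x16..0x1c] <- [b4 49 bf 7e d1 93 23]
D1: mem[0x1a..0x1e] <- [b4 49 bf 7e d1]
D2: mem[0x26..0x2a] <- [b4 49 bf 7e d1]
D3: mem[0x07..0x0b] <- [40 75 f7 c1 0d]
query mem[0x19]=0x7e, mem[0x1b]=0x49, mem[0x17]=0x49, mem[0x27]=0x49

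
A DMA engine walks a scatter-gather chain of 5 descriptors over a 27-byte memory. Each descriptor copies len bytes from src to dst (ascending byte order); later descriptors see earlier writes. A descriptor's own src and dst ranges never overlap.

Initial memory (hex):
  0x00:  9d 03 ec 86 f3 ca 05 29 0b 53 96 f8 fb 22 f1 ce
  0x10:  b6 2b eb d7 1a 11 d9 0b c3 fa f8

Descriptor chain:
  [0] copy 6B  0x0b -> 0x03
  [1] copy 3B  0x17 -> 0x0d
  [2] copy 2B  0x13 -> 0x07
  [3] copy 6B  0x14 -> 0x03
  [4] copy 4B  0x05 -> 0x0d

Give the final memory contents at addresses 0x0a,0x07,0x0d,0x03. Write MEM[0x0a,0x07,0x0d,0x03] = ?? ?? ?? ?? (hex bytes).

#0 dst[0x03+6] := {0xf8,0xfb,0x22,0xf1,0xce,0xb6}
#1 dst[0x0d+3] := {0x0b,0xc3,0xfa}
#2 dst[0x07+2] := {0xd7,0x1a}
#3 dst[0x03+6] := {0x1a,0x11,0xd9,0x0b,0xc3,0xfa}
#4 dst[0x0d+4] := {0xd9,0x0b,0xc3,0xfa}
query mem[0x0a]=0x96, mem[0x07]=0xc3, mem[0x0d]=0xd9, mem[0x03]=0x1a

MEM[0x0a,0x07,0x0d,0x03] = 96 c3 d9 1a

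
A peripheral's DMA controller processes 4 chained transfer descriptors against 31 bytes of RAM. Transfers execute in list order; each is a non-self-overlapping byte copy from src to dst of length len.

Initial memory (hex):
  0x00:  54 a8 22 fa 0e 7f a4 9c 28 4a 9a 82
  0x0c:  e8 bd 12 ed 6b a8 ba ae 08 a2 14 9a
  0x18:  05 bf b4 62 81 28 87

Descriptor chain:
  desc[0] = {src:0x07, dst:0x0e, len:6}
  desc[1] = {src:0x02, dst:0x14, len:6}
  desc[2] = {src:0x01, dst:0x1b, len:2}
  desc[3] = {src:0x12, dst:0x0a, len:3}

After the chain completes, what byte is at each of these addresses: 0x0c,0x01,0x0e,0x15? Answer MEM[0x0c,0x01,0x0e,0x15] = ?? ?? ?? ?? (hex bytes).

  after D0: wrote 6B at 0x0e = 9c284a9a82e8
  after D1: wrote 6B at 0x14 = 22fa0e7fa49c
  after D2: wrote 2B at 0x1b = a822
  after D3: wrote 3B at 0x0a = 82e822
query mem[0x0c]=0x22, mem[0x01]=0xa8, mem[0x0e]=0x9c, mem[0x15]=0xfa

MEM[0x0c,0x01,0x0e,0x15] = 22 a8 9c fa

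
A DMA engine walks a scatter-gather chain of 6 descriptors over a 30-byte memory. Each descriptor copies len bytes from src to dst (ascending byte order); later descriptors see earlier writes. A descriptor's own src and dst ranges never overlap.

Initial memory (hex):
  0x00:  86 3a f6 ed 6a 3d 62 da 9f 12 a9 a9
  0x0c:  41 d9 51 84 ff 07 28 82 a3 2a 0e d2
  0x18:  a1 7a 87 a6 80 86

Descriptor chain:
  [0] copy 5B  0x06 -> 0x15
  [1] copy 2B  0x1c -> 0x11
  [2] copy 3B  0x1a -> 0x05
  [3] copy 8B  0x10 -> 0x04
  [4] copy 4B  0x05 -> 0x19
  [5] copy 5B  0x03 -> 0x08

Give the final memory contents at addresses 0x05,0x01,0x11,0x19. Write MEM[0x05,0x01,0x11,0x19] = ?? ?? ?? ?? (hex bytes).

D0: mem[0x15..0x19] <- [62 da 9f 12 a9]
D1: mem[0x11..0x12] <- [80 86]
D2: mem[0x05..0x07] <- [87 a6 80]
D3: mem[0x04..0x0b] <- [ff 80 86 82 a3 62 da 9f]
D4: mem[0x19..0x1c] <- [80 86 82 a3]
D5: mem[0x08..0x0c] <- [ed ff 80 86 82]
query mem[0x05]=0x80, mem[0x01]=0x3a, mem[0x11]=0x80, mem[0x19]=0x80

MEM[0x05,0x01,0x11,0x19] = 80 3a 80 80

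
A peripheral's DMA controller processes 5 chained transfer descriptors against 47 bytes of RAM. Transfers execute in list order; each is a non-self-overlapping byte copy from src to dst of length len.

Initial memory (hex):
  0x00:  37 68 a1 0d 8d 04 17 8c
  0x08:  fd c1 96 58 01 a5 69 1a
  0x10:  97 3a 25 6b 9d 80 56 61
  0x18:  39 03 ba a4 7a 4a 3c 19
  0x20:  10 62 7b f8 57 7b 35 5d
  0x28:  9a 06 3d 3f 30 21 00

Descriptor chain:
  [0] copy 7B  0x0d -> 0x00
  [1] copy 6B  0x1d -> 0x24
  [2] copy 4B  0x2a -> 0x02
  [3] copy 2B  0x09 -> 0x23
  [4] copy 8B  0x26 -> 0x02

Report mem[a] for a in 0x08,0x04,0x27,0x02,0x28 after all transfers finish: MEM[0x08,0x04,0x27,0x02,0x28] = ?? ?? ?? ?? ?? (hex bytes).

MEM[0x08,0x04,0x27,0x02,0x28] = 30 62 10 19 62

  after D0: wrote 7B at 0x00 = a5691a973a256b
  after D1: wrote 6B at 0x24 = 4a3c1910627b
  after D2: wrote 4B at 0x02 = 3d3f3021
  after D3: wrote 2B at 0x23 = c196
  after D4: wrote 8B at 0x02 = 1910627b3d3f3021
query mem[0x08]=0x30, mem[0x04]=0x62, mem[0x27]=0x10, mem[0x02]=0x19, mem[0x28]=0x62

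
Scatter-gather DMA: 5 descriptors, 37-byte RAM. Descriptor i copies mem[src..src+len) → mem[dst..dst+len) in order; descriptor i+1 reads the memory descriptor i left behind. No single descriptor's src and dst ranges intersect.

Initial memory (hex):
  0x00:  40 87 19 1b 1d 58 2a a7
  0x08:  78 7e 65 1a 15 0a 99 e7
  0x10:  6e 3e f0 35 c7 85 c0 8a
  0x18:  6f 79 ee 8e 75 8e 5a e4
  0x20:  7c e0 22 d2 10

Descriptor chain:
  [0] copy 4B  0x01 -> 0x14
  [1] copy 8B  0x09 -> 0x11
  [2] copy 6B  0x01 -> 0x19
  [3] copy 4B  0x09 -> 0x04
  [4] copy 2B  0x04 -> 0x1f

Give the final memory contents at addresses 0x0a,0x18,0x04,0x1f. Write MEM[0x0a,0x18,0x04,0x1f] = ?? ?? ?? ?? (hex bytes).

  after D0: wrote 4B at 0x14 = 87191b1d
  after D1: wrote 8B at 0x11 = 7e651a150a99e76e
  after D2: wrote 6B at 0x19 = 87191b1d582a
  after D3: wrote 4B at 0x04 = 7e651a15
  after D4: wrote 2B at 0x1f = 7e65
query mem[0x0a]=0x65, mem[0x18]=0x6e, mem[0x04]=0x7e, mem[0x1f]=0x7e

MEM[0x0a,0x18,0x04,0x1f] = 65 6e 7e 7e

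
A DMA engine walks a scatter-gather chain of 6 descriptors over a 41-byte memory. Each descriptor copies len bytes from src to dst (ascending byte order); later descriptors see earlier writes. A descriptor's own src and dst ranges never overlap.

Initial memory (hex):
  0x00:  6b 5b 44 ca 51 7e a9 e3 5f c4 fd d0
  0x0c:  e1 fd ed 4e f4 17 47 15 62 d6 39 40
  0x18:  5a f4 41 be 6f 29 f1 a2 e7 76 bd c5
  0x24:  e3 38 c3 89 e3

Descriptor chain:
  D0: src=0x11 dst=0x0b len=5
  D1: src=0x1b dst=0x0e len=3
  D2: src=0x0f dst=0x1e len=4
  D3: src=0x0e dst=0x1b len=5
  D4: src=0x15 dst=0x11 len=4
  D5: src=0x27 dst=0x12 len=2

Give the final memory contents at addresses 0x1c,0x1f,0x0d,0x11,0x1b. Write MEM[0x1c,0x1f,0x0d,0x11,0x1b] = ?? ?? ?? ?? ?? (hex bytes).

MEM[0x1c,0x1f,0x0d,0x11,0x1b] = 6f 47 15 d6 be

  after D0: wrote 5B at 0x0b = 17471562d6
  after D1: wrote 3B at 0x0e = be6f29
  after D2: wrote 4B at 0x1e = 6f291747
  after D3: wrote 5B at 0x1b = be6f291747
  after D4: wrote 4B at 0x11 = d639405a
  after D5: wrote 2B at 0x12 = 89e3
query mem[0x1c]=0x6f, mem[0x1f]=0x47, mem[0x0d]=0x15, mem[0x11]=0xd6, mem[0x1b]=0xbe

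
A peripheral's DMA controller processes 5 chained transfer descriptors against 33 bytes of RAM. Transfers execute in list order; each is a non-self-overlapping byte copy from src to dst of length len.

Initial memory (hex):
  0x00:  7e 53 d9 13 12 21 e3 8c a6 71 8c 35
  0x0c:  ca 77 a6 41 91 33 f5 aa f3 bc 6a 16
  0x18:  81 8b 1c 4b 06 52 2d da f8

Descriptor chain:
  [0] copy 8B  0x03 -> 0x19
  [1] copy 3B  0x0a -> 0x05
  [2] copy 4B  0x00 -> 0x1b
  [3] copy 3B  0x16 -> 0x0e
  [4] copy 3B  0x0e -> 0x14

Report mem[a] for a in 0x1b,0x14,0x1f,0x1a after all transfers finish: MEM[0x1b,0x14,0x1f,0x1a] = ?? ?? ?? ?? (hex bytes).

#0 dst[0x19+8] := {0x13,0x12,0x21,0xe3,0x8c,0xa6,0x71,0x8c}
#1 dst[0x05+3] := {0x8c,0x35,0xca}
#2 dst[0x1b+4] := {0x7e,0x53,0xd9,0x13}
#3 dst[0x0e+3] := {0x6a,0x16,0x81}
#4 dst[0x14+3] := {0x6a,0x16,0x81}
query mem[0x1b]=0x7e, mem[0x14]=0x6a, mem[0x1f]=0x71, mem[0x1a]=0x12

MEM[0x1b,0x14,0x1f,0x1a] = 7e 6a 71 12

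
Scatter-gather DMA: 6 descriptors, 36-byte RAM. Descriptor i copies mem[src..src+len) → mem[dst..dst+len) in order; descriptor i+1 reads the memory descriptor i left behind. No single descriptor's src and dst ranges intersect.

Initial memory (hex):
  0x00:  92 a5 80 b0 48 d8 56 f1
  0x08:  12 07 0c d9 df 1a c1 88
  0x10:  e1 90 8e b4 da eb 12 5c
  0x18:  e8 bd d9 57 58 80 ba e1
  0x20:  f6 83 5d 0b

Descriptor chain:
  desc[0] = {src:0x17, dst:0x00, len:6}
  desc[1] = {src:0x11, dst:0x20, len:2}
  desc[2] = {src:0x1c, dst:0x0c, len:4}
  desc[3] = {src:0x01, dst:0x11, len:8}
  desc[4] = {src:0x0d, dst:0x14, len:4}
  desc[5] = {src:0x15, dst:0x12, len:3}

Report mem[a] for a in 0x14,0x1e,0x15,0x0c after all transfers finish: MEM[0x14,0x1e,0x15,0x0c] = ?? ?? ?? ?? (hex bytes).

#0 dst[0x00+6] := {0x5c,0xe8,0xbd,0xd9,0x57,0x58}
#1 dst[0x20+2] := {0x90,0x8e}
#2 dst[0x0c+4] := {0x58,0x80,0xba,0xe1}
#3 dst[0x11+8] := {0xe8,0xbd,0xd9,0x57,0x58,0x56,0xf1,0x12}
#4 dst[0x14+4] := {0x80,0xba,0xe1,0xe1}
#5 dst[0x12+3] := {0xba,0xe1,0xe1}
query mem[0x14]=0xe1, mem[0x1e]=0xba, mem[0x15]=0xba, mem[0x0c]=0x58

MEM[0x14,0x1e,0x15,0x0c] = e1 ba ba 58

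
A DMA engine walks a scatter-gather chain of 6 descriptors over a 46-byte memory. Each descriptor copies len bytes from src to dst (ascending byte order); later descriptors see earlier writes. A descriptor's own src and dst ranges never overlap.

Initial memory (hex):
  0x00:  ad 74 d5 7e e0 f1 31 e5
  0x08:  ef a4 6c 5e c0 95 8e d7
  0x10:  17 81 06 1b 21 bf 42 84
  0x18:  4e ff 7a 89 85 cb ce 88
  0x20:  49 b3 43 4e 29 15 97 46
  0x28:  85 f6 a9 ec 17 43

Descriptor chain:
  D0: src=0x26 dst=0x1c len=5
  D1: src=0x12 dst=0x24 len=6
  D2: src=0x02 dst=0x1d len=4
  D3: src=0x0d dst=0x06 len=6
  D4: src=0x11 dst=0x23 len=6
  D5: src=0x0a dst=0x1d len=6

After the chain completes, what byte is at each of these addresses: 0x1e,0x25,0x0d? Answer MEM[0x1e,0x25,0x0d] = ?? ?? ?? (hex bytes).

D0: mem[0x1c..0x20] <- [97 46 85 f6 a9]
D1: mem[0x24..0x29] <- [06 1b 21 bf 42 84]
D2: mem[0x1d..0x20] <- [d5 7e e0 f1]
D3: mem[0x06..0x0b] <- [95 8e d7 17 81 06]
D4: mem[0x23..0x28] <- [81 06 1b 21 bf 42]
D5: mem[0x1d..0x22] <- [81 06 c0 95 8e d7]
query mem[0x1e]=0x06, mem[0x25]=0x1b, mem[0x0d]=0x95

MEM[0x1e,0x25,0x0d] = 06 1b 95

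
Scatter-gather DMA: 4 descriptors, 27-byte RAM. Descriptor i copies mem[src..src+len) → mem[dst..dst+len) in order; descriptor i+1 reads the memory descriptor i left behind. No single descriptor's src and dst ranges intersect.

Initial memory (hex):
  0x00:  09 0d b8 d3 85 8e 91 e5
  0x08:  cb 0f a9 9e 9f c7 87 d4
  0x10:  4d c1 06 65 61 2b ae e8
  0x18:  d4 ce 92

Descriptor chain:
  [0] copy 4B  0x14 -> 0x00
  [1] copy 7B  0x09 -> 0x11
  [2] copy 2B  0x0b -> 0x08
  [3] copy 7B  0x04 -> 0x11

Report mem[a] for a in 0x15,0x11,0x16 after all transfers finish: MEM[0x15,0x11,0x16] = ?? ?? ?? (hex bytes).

MEM[0x15,0x11,0x16] = 9e 85 9f

[0] 0x14->0x00 len=4 : 61 2b ae e8
[1] 0x09->0x11 len=7 : 0f a9 9e 9f c7 87 d4
[2] 0x0b->0x08 len=2 : 9e 9f
[3] 0x04->0x11 len=7 : 85 8e 91 e5 9e 9f a9
query mem[0x15]=0x9e, mem[0x11]=0x85, mem[0x16]=0x9f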